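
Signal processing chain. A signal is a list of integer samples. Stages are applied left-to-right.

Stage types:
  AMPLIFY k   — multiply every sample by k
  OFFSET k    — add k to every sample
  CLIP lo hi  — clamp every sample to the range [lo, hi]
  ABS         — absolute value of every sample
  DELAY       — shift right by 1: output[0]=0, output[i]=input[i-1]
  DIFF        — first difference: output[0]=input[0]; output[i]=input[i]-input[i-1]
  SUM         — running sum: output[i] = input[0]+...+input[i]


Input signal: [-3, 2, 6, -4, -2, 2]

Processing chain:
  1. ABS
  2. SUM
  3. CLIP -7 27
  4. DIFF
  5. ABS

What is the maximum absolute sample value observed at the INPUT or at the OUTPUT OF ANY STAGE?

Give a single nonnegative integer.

Input: [-3, 2, 6, -4, -2, 2] (max |s|=6)
Stage 1 (ABS): |-3|=3, |2|=2, |6|=6, |-4|=4, |-2|=2, |2|=2 -> [3, 2, 6, 4, 2, 2] (max |s|=6)
Stage 2 (SUM): sum[0..0]=3, sum[0..1]=5, sum[0..2]=11, sum[0..3]=15, sum[0..4]=17, sum[0..5]=19 -> [3, 5, 11, 15, 17, 19] (max |s|=19)
Stage 3 (CLIP -7 27): clip(3,-7,27)=3, clip(5,-7,27)=5, clip(11,-7,27)=11, clip(15,-7,27)=15, clip(17,-7,27)=17, clip(19,-7,27)=19 -> [3, 5, 11, 15, 17, 19] (max |s|=19)
Stage 4 (DIFF): s[0]=3, 5-3=2, 11-5=6, 15-11=4, 17-15=2, 19-17=2 -> [3, 2, 6, 4, 2, 2] (max |s|=6)
Stage 5 (ABS): |3|=3, |2|=2, |6|=6, |4|=4, |2|=2, |2|=2 -> [3, 2, 6, 4, 2, 2] (max |s|=6)
Overall max amplitude: 19

Answer: 19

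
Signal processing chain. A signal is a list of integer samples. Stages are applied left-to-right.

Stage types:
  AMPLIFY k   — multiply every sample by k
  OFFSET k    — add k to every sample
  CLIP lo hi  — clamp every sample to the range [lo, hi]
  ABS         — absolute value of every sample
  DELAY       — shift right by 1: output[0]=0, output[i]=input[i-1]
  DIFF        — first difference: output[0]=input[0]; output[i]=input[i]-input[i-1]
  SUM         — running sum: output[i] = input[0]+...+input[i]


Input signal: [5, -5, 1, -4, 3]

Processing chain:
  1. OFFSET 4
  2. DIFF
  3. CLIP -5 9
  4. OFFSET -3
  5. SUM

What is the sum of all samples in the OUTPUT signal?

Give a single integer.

Input: [5, -5, 1, -4, 3]
Stage 1 (OFFSET 4): 5+4=9, -5+4=-1, 1+4=5, -4+4=0, 3+4=7 -> [9, -1, 5, 0, 7]
Stage 2 (DIFF): s[0]=9, -1-9=-10, 5--1=6, 0-5=-5, 7-0=7 -> [9, -10, 6, -5, 7]
Stage 3 (CLIP -5 9): clip(9,-5,9)=9, clip(-10,-5,9)=-5, clip(6,-5,9)=6, clip(-5,-5,9)=-5, clip(7,-5,9)=7 -> [9, -5, 6, -5, 7]
Stage 4 (OFFSET -3): 9+-3=6, -5+-3=-8, 6+-3=3, -5+-3=-8, 7+-3=4 -> [6, -8, 3, -8, 4]
Stage 5 (SUM): sum[0..0]=6, sum[0..1]=-2, sum[0..2]=1, sum[0..3]=-7, sum[0..4]=-3 -> [6, -2, 1, -7, -3]
Output sum: -5

Answer: -5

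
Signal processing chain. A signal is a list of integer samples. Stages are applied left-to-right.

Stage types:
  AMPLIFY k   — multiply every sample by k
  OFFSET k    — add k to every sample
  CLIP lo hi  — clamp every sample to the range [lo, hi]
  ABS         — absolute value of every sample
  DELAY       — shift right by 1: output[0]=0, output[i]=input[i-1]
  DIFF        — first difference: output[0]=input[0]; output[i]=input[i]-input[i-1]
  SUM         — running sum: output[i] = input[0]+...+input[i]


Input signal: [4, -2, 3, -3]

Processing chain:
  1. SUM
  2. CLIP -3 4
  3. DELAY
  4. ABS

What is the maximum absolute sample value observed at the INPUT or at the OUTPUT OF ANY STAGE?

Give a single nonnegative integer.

Input: [4, -2, 3, -3] (max |s|=4)
Stage 1 (SUM): sum[0..0]=4, sum[0..1]=2, sum[0..2]=5, sum[0..3]=2 -> [4, 2, 5, 2] (max |s|=5)
Stage 2 (CLIP -3 4): clip(4,-3,4)=4, clip(2,-3,4)=2, clip(5,-3,4)=4, clip(2,-3,4)=2 -> [4, 2, 4, 2] (max |s|=4)
Stage 3 (DELAY): [0, 4, 2, 4] = [0, 4, 2, 4] -> [0, 4, 2, 4] (max |s|=4)
Stage 4 (ABS): |0|=0, |4|=4, |2|=2, |4|=4 -> [0, 4, 2, 4] (max |s|=4)
Overall max amplitude: 5

Answer: 5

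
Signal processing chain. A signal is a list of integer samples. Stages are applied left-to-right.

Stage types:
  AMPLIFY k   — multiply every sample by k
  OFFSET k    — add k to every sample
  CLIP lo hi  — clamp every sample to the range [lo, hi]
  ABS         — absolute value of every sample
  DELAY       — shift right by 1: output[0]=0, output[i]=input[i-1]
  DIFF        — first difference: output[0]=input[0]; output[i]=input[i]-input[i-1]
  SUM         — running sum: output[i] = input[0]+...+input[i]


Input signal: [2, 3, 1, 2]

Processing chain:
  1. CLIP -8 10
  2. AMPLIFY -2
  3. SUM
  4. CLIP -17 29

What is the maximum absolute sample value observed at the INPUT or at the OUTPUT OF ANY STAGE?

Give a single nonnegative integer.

Input: [2, 3, 1, 2] (max |s|=3)
Stage 1 (CLIP -8 10): clip(2,-8,10)=2, clip(3,-8,10)=3, clip(1,-8,10)=1, clip(2,-8,10)=2 -> [2, 3, 1, 2] (max |s|=3)
Stage 2 (AMPLIFY -2): 2*-2=-4, 3*-2=-6, 1*-2=-2, 2*-2=-4 -> [-4, -6, -2, -4] (max |s|=6)
Stage 3 (SUM): sum[0..0]=-4, sum[0..1]=-10, sum[0..2]=-12, sum[0..3]=-16 -> [-4, -10, -12, -16] (max |s|=16)
Stage 4 (CLIP -17 29): clip(-4,-17,29)=-4, clip(-10,-17,29)=-10, clip(-12,-17,29)=-12, clip(-16,-17,29)=-16 -> [-4, -10, -12, -16] (max |s|=16)
Overall max amplitude: 16

Answer: 16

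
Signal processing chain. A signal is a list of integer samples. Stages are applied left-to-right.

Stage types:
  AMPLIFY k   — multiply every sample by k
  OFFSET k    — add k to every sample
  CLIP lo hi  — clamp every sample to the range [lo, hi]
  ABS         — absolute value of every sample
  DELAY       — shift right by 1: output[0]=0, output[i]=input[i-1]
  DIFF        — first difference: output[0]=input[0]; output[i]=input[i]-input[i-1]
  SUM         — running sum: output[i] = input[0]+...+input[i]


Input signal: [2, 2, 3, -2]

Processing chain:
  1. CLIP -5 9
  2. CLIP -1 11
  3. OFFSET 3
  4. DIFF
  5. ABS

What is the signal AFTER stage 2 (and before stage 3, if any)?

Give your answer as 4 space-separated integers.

Input: [2, 2, 3, -2]
Stage 1 (CLIP -5 9): clip(2,-5,9)=2, clip(2,-5,9)=2, clip(3,-5,9)=3, clip(-2,-5,9)=-2 -> [2, 2, 3, -2]
Stage 2 (CLIP -1 11): clip(2,-1,11)=2, clip(2,-1,11)=2, clip(3,-1,11)=3, clip(-2,-1,11)=-1 -> [2, 2, 3, -1]

Answer: 2 2 3 -1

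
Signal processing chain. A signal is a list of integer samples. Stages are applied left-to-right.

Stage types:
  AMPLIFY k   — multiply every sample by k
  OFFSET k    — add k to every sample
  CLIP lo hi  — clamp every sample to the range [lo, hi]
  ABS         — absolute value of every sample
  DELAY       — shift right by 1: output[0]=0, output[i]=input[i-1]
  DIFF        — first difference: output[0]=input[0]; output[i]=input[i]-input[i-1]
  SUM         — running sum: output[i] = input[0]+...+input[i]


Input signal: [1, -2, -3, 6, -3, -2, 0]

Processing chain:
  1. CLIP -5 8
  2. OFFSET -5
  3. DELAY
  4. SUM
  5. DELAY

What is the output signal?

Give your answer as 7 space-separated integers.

Answer: 0 0 -4 -11 -19 -18 -26

Derivation:
Input: [1, -2, -3, 6, -3, -2, 0]
Stage 1 (CLIP -5 8): clip(1,-5,8)=1, clip(-2,-5,8)=-2, clip(-3,-5,8)=-3, clip(6,-5,8)=6, clip(-3,-5,8)=-3, clip(-2,-5,8)=-2, clip(0,-5,8)=0 -> [1, -2, -3, 6, -3, -2, 0]
Stage 2 (OFFSET -5): 1+-5=-4, -2+-5=-7, -3+-5=-8, 6+-5=1, -3+-5=-8, -2+-5=-7, 0+-5=-5 -> [-4, -7, -8, 1, -8, -7, -5]
Stage 3 (DELAY): [0, -4, -7, -8, 1, -8, -7] = [0, -4, -7, -8, 1, -8, -7] -> [0, -4, -7, -8, 1, -8, -7]
Stage 4 (SUM): sum[0..0]=0, sum[0..1]=-4, sum[0..2]=-11, sum[0..3]=-19, sum[0..4]=-18, sum[0..5]=-26, sum[0..6]=-33 -> [0, -4, -11, -19, -18, -26, -33]
Stage 5 (DELAY): [0, 0, -4, -11, -19, -18, -26] = [0, 0, -4, -11, -19, -18, -26] -> [0, 0, -4, -11, -19, -18, -26]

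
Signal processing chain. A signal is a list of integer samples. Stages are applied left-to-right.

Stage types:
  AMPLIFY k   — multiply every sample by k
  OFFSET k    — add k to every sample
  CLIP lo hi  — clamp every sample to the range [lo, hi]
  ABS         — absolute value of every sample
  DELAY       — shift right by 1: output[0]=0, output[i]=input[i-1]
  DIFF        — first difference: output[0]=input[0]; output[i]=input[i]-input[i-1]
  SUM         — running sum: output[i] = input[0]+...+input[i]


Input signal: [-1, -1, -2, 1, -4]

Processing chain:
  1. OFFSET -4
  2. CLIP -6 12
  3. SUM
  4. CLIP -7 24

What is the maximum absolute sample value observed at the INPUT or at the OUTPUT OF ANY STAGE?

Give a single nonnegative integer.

Answer: 25

Derivation:
Input: [-1, -1, -2, 1, -4] (max |s|=4)
Stage 1 (OFFSET -4): -1+-4=-5, -1+-4=-5, -2+-4=-6, 1+-4=-3, -4+-4=-8 -> [-5, -5, -6, -3, -8] (max |s|=8)
Stage 2 (CLIP -6 12): clip(-5,-6,12)=-5, clip(-5,-6,12)=-5, clip(-6,-6,12)=-6, clip(-3,-6,12)=-3, clip(-8,-6,12)=-6 -> [-5, -5, -6, -3, -6] (max |s|=6)
Stage 3 (SUM): sum[0..0]=-5, sum[0..1]=-10, sum[0..2]=-16, sum[0..3]=-19, sum[0..4]=-25 -> [-5, -10, -16, -19, -25] (max |s|=25)
Stage 4 (CLIP -7 24): clip(-5,-7,24)=-5, clip(-10,-7,24)=-7, clip(-16,-7,24)=-7, clip(-19,-7,24)=-7, clip(-25,-7,24)=-7 -> [-5, -7, -7, -7, -7] (max |s|=7)
Overall max amplitude: 25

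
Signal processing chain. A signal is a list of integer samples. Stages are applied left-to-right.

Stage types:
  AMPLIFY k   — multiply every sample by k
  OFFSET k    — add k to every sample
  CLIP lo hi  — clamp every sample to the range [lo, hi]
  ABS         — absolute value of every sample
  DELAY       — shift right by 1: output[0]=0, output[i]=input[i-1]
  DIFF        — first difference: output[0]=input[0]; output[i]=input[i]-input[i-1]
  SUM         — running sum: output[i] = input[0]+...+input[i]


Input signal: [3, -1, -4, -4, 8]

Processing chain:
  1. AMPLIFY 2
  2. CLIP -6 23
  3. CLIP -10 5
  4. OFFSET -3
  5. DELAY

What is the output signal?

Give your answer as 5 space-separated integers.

Input: [3, -1, -4, -4, 8]
Stage 1 (AMPLIFY 2): 3*2=6, -1*2=-2, -4*2=-8, -4*2=-8, 8*2=16 -> [6, -2, -8, -8, 16]
Stage 2 (CLIP -6 23): clip(6,-6,23)=6, clip(-2,-6,23)=-2, clip(-8,-6,23)=-6, clip(-8,-6,23)=-6, clip(16,-6,23)=16 -> [6, -2, -6, -6, 16]
Stage 3 (CLIP -10 5): clip(6,-10,5)=5, clip(-2,-10,5)=-2, clip(-6,-10,5)=-6, clip(-6,-10,5)=-6, clip(16,-10,5)=5 -> [5, -2, -6, -6, 5]
Stage 4 (OFFSET -3): 5+-3=2, -2+-3=-5, -6+-3=-9, -6+-3=-9, 5+-3=2 -> [2, -5, -9, -9, 2]
Stage 5 (DELAY): [0, 2, -5, -9, -9] = [0, 2, -5, -9, -9] -> [0, 2, -5, -9, -9]

Answer: 0 2 -5 -9 -9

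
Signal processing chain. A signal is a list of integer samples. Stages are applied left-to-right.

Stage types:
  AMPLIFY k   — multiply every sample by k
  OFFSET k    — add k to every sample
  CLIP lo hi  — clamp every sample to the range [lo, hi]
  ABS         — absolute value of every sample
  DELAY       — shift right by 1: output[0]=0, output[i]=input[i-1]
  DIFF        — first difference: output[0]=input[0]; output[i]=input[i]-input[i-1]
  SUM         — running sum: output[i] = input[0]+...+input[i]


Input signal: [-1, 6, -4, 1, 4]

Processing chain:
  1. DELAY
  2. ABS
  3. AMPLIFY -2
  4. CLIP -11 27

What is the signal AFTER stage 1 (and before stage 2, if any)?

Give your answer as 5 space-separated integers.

Answer: 0 -1 6 -4 1

Derivation:
Input: [-1, 6, -4, 1, 4]
Stage 1 (DELAY): [0, -1, 6, -4, 1] = [0, -1, 6, -4, 1] -> [0, -1, 6, -4, 1]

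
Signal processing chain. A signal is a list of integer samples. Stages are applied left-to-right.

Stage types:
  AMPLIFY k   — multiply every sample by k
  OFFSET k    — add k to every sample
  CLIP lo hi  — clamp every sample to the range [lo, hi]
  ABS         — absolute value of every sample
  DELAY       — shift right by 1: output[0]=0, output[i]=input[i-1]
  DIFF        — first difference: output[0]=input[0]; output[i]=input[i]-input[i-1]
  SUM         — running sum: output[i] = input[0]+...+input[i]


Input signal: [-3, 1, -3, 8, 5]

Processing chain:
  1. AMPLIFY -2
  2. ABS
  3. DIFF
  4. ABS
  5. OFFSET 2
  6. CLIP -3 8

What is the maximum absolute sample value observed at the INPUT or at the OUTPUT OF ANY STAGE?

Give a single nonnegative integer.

Input: [-3, 1, -3, 8, 5] (max |s|=8)
Stage 1 (AMPLIFY -2): -3*-2=6, 1*-2=-2, -3*-2=6, 8*-2=-16, 5*-2=-10 -> [6, -2, 6, -16, -10] (max |s|=16)
Stage 2 (ABS): |6|=6, |-2|=2, |6|=6, |-16|=16, |-10|=10 -> [6, 2, 6, 16, 10] (max |s|=16)
Stage 3 (DIFF): s[0]=6, 2-6=-4, 6-2=4, 16-6=10, 10-16=-6 -> [6, -4, 4, 10, -6] (max |s|=10)
Stage 4 (ABS): |6|=6, |-4|=4, |4|=4, |10|=10, |-6|=6 -> [6, 4, 4, 10, 6] (max |s|=10)
Stage 5 (OFFSET 2): 6+2=8, 4+2=6, 4+2=6, 10+2=12, 6+2=8 -> [8, 6, 6, 12, 8] (max |s|=12)
Stage 6 (CLIP -3 8): clip(8,-3,8)=8, clip(6,-3,8)=6, clip(6,-3,8)=6, clip(12,-3,8)=8, clip(8,-3,8)=8 -> [8, 6, 6, 8, 8] (max |s|=8)
Overall max amplitude: 16

Answer: 16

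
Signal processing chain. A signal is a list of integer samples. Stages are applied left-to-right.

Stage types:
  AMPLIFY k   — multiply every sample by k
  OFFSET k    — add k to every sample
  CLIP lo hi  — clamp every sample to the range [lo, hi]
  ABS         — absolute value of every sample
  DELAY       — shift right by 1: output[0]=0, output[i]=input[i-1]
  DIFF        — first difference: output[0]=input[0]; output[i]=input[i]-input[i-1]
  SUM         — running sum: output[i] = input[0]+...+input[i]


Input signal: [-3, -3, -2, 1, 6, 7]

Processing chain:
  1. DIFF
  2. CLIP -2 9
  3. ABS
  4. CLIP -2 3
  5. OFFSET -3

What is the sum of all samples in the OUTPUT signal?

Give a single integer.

Input: [-3, -3, -2, 1, 6, 7]
Stage 1 (DIFF): s[0]=-3, -3--3=0, -2--3=1, 1--2=3, 6-1=5, 7-6=1 -> [-3, 0, 1, 3, 5, 1]
Stage 2 (CLIP -2 9): clip(-3,-2,9)=-2, clip(0,-2,9)=0, clip(1,-2,9)=1, clip(3,-2,9)=3, clip(5,-2,9)=5, clip(1,-2,9)=1 -> [-2, 0, 1, 3, 5, 1]
Stage 3 (ABS): |-2|=2, |0|=0, |1|=1, |3|=3, |5|=5, |1|=1 -> [2, 0, 1, 3, 5, 1]
Stage 4 (CLIP -2 3): clip(2,-2,3)=2, clip(0,-2,3)=0, clip(1,-2,3)=1, clip(3,-2,3)=3, clip(5,-2,3)=3, clip(1,-2,3)=1 -> [2, 0, 1, 3, 3, 1]
Stage 5 (OFFSET -3): 2+-3=-1, 0+-3=-3, 1+-3=-2, 3+-3=0, 3+-3=0, 1+-3=-2 -> [-1, -3, -2, 0, 0, -2]
Output sum: -8

Answer: -8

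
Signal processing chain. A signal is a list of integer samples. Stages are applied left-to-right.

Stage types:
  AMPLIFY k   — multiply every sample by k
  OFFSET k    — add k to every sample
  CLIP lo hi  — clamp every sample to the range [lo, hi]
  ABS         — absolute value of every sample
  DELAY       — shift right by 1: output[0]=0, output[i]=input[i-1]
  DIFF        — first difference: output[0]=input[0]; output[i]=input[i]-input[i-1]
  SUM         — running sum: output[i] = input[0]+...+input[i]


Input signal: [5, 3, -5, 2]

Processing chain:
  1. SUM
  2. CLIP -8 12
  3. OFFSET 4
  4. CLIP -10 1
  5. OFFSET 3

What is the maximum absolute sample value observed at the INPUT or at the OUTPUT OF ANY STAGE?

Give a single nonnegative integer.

Input: [5, 3, -5, 2] (max |s|=5)
Stage 1 (SUM): sum[0..0]=5, sum[0..1]=8, sum[0..2]=3, sum[0..3]=5 -> [5, 8, 3, 5] (max |s|=8)
Stage 2 (CLIP -8 12): clip(5,-8,12)=5, clip(8,-8,12)=8, clip(3,-8,12)=3, clip(5,-8,12)=5 -> [5, 8, 3, 5] (max |s|=8)
Stage 3 (OFFSET 4): 5+4=9, 8+4=12, 3+4=7, 5+4=9 -> [9, 12, 7, 9] (max |s|=12)
Stage 4 (CLIP -10 1): clip(9,-10,1)=1, clip(12,-10,1)=1, clip(7,-10,1)=1, clip(9,-10,1)=1 -> [1, 1, 1, 1] (max |s|=1)
Stage 5 (OFFSET 3): 1+3=4, 1+3=4, 1+3=4, 1+3=4 -> [4, 4, 4, 4] (max |s|=4)
Overall max amplitude: 12

Answer: 12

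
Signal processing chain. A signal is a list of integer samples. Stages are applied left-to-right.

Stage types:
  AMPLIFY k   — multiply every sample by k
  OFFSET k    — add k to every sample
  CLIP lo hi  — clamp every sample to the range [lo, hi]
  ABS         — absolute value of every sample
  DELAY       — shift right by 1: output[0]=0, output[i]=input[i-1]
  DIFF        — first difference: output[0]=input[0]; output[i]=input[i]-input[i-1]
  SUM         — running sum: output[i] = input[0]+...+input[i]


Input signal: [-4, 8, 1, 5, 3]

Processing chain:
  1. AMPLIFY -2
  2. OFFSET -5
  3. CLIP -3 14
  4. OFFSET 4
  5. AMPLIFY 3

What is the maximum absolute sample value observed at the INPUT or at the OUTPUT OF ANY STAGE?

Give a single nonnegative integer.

Input: [-4, 8, 1, 5, 3] (max |s|=8)
Stage 1 (AMPLIFY -2): -4*-2=8, 8*-2=-16, 1*-2=-2, 5*-2=-10, 3*-2=-6 -> [8, -16, -2, -10, -6] (max |s|=16)
Stage 2 (OFFSET -5): 8+-5=3, -16+-5=-21, -2+-5=-7, -10+-5=-15, -6+-5=-11 -> [3, -21, -7, -15, -11] (max |s|=21)
Stage 3 (CLIP -3 14): clip(3,-3,14)=3, clip(-21,-3,14)=-3, clip(-7,-3,14)=-3, clip(-15,-3,14)=-3, clip(-11,-3,14)=-3 -> [3, -3, -3, -3, -3] (max |s|=3)
Stage 4 (OFFSET 4): 3+4=7, -3+4=1, -3+4=1, -3+4=1, -3+4=1 -> [7, 1, 1, 1, 1] (max |s|=7)
Stage 5 (AMPLIFY 3): 7*3=21, 1*3=3, 1*3=3, 1*3=3, 1*3=3 -> [21, 3, 3, 3, 3] (max |s|=21)
Overall max amplitude: 21

Answer: 21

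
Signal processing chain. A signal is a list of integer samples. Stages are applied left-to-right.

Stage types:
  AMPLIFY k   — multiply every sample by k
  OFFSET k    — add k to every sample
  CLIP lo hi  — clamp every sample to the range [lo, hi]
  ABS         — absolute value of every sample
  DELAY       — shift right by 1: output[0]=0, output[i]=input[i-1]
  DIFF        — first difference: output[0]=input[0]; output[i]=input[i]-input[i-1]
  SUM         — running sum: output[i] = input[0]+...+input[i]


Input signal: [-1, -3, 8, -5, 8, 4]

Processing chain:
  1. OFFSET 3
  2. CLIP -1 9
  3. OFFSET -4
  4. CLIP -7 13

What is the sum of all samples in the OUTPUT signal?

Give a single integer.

Input: [-1, -3, 8, -5, 8, 4]
Stage 1 (OFFSET 3): -1+3=2, -3+3=0, 8+3=11, -5+3=-2, 8+3=11, 4+3=7 -> [2, 0, 11, -2, 11, 7]
Stage 2 (CLIP -1 9): clip(2,-1,9)=2, clip(0,-1,9)=0, clip(11,-1,9)=9, clip(-2,-1,9)=-1, clip(11,-1,9)=9, clip(7,-1,9)=7 -> [2, 0, 9, -1, 9, 7]
Stage 3 (OFFSET -4): 2+-4=-2, 0+-4=-4, 9+-4=5, -1+-4=-5, 9+-4=5, 7+-4=3 -> [-2, -4, 5, -5, 5, 3]
Stage 4 (CLIP -7 13): clip(-2,-7,13)=-2, clip(-4,-7,13)=-4, clip(5,-7,13)=5, clip(-5,-7,13)=-5, clip(5,-7,13)=5, clip(3,-7,13)=3 -> [-2, -4, 5, -5, 5, 3]
Output sum: 2

Answer: 2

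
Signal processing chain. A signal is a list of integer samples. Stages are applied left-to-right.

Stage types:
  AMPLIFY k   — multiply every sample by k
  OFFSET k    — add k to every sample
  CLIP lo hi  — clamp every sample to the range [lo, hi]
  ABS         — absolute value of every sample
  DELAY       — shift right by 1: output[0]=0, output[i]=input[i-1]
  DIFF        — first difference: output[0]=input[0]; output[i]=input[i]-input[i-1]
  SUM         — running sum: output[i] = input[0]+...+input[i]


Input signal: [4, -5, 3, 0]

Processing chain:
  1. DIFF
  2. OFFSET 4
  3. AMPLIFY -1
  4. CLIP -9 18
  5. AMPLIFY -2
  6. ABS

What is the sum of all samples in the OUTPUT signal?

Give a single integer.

Answer: 46

Derivation:
Input: [4, -5, 3, 0]
Stage 1 (DIFF): s[0]=4, -5-4=-9, 3--5=8, 0-3=-3 -> [4, -9, 8, -3]
Stage 2 (OFFSET 4): 4+4=8, -9+4=-5, 8+4=12, -3+4=1 -> [8, -5, 12, 1]
Stage 3 (AMPLIFY -1): 8*-1=-8, -5*-1=5, 12*-1=-12, 1*-1=-1 -> [-8, 5, -12, -1]
Stage 4 (CLIP -9 18): clip(-8,-9,18)=-8, clip(5,-9,18)=5, clip(-12,-9,18)=-9, clip(-1,-9,18)=-1 -> [-8, 5, -9, -1]
Stage 5 (AMPLIFY -2): -8*-2=16, 5*-2=-10, -9*-2=18, -1*-2=2 -> [16, -10, 18, 2]
Stage 6 (ABS): |16|=16, |-10|=10, |18|=18, |2|=2 -> [16, 10, 18, 2]
Output sum: 46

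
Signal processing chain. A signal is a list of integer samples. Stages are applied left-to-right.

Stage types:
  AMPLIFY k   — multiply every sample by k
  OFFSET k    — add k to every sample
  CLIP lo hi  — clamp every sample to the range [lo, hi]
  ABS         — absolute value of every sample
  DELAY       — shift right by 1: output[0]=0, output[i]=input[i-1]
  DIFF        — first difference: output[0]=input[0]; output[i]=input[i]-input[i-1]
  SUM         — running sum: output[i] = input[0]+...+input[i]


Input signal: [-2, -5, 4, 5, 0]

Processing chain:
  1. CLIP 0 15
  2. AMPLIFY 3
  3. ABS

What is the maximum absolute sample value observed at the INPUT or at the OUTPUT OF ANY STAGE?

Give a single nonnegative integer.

Answer: 15

Derivation:
Input: [-2, -5, 4, 5, 0] (max |s|=5)
Stage 1 (CLIP 0 15): clip(-2,0,15)=0, clip(-5,0,15)=0, clip(4,0,15)=4, clip(5,0,15)=5, clip(0,0,15)=0 -> [0, 0, 4, 5, 0] (max |s|=5)
Stage 2 (AMPLIFY 3): 0*3=0, 0*3=0, 4*3=12, 5*3=15, 0*3=0 -> [0, 0, 12, 15, 0] (max |s|=15)
Stage 3 (ABS): |0|=0, |0|=0, |12|=12, |15|=15, |0|=0 -> [0, 0, 12, 15, 0] (max |s|=15)
Overall max amplitude: 15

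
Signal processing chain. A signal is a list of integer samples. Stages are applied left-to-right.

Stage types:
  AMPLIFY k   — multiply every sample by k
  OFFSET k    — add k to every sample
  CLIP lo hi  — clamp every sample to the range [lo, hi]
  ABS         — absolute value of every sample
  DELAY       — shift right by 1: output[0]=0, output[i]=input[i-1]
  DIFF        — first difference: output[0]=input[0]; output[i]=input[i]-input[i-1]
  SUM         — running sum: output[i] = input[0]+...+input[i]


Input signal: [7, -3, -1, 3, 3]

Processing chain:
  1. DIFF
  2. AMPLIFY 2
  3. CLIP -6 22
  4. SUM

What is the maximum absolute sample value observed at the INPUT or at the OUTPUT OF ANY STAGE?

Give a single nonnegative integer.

Answer: 20

Derivation:
Input: [7, -3, -1, 3, 3] (max |s|=7)
Stage 1 (DIFF): s[0]=7, -3-7=-10, -1--3=2, 3--1=4, 3-3=0 -> [7, -10, 2, 4, 0] (max |s|=10)
Stage 2 (AMPLIFY 2): 7*2=14, -10*2=-20, 2*2=4, 4*2=8, 0*2=0 -> [14, -20, 4, 8, 0] (max |s|=20)
Stage 3 (CLIP -6 22): clip(14,-6,22)=14, clip(-20,-6,22)=-6, clip(4,-6,22)=4, clip(8,-6,22)=8, clip(0,-6,22)=0 -> [14, -6, 4, 8, 0] (max |s|=14)
Stage 4 (SUM): sum[0..0]=14, sum[0..1]=8, sum[0..2]=12, sum[0..3]=20, sum[0..4]=20 -> [14, 8, 12, 20, 20] (max |s|=20)
Overall max amplitude: 20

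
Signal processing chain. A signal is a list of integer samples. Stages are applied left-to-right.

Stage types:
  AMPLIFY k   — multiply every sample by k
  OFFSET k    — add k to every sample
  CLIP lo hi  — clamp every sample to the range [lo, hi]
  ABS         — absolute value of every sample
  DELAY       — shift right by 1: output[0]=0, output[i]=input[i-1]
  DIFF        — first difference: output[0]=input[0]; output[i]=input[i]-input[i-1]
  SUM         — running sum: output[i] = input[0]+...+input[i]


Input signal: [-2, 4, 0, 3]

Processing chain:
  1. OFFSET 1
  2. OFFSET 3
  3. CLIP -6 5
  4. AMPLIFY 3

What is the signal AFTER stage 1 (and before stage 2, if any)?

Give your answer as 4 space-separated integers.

Answer: -1 5 1 4

Derivation:
Input: [-2, 4, 0, 3]
Stage 1 (OFFSET 1): -2+1=-1, 4+1=5, 0+1=1, 3+1=4 -> [-1, 5, 1, 4]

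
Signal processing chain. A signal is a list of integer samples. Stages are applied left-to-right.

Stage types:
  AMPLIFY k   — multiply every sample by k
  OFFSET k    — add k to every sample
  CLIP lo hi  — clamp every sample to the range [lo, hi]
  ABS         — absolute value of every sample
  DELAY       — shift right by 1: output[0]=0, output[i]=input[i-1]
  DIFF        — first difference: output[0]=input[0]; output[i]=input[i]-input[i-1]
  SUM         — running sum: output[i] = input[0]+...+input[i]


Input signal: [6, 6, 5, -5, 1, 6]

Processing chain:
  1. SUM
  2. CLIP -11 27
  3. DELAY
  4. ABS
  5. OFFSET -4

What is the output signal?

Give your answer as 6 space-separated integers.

Answer: -4 2 8 13 8 9

Derivation:
Input: [6, 6, 5, -5, 1, 6]
Stage 1 (SUM): sum[0..0]=6, sum[0..1]=12, sum[0..2]=17, sum[0..3]=12, sum[0..4]=13, sum[0..5]=19 -> [6, 12, 17, 12, 13, 19]
Stage 2 (CLIP -11 27): clip(6,-11,27)=6, clip(12,-11,27)=12, clip(17,-11,27)=17, clip(12,-11,27)=12, clip(13,-11,27)=13, clip(19,-11,27)=19 -> [6, 12, 17, 12, 13, 19]
Stage 3 (DELAY): [0, 6, 12, 17, 12, 13] = [0, 6, 12, 17, 12, 13] -> [0, 6, 12, 17, 12, 13]
Stage 4 (ABS): |0|=0, |6|=6, |12|=12, |17|=17, |12|=12, |13|=13 -> [0, 6, 12, 17, 12, 13]
Stage 5 (OFFSET -4): 0+-4=-4, 6+-4=2, 12+-4=8, 17+-4=13, 12+-4=8, 13+-4=9 -> [-4, 2, 8, 13, 8, 9]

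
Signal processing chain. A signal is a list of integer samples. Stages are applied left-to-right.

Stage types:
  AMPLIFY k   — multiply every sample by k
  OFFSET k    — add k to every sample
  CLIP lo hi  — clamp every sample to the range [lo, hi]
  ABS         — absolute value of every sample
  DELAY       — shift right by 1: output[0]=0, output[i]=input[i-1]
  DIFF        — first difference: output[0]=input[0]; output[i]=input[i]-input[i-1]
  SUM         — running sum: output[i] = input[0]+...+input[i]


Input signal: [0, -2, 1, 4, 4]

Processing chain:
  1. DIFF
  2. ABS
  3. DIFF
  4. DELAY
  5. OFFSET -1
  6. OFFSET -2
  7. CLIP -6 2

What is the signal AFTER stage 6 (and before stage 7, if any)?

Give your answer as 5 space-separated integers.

Answer: -3 -3 -1 -2 -3

Derivation:
Input: [0, -2, 1, 4, 4]
Stage 1 (DIFF): s[0]=0, -2-0=-2, 1--2=3, 4-1=3, 4-4=0 -> [0, -2, 3, 3, 0]
Stage 2 (ABS): |0|=0, |-2|=2, |3|=3, |3|=3, |0|=0 -> [0, 2, 3, 3, 0]
Stage 3 (DIFF): s[0]=0, 2-0=2, 3-2=1, 3-3=0, 0-3=-3 -> [0, 2, 1, 0, -3]
Stage 4 (DELAY): [0, 0, 2, 1, 0] = [0, 0, 2, 1, 0] -> [0, 0, 2, 1, 0]
Stage 5 (OFFSET -1): 0+-1=-1, 0+-1=-1, 2+-1=1, 1+-1=0, 0+-1=-1 -> [-1, -1, 1, 0, -1]
Stage 6 (OFFSET -2): -1+-2=-3, -1+-2=-3, 1+-2=-1, 0+-2=-2, -1+-2=-3 -> [-3, -3, -1, -2, -3]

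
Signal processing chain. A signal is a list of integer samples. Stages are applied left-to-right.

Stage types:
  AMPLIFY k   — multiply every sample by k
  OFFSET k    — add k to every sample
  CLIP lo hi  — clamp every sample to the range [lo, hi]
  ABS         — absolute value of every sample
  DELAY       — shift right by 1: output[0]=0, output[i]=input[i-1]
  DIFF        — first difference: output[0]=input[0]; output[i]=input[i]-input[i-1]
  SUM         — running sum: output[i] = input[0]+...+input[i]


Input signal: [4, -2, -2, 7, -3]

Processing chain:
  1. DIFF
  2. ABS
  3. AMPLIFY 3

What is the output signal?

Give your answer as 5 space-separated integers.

Answer: 12 18 0 27 30

Derivation:
Input: [4, -2, -2, 7, -3]
Stage 1 (DIFF): s[0]=4, -2-4=-6, -2--2=0, 7--2=9, -3-7=-10 -> [4, -6, 0, 9, -10]
Stage 2 (ABS): |4|=4, |-6|=6, |0|=0, |9|=9, |-10|=10 -> [4, 6, 0, 9, 10]
Stage 3 (AMPLIFY 3): 4*3=12, 6*3=18, 0*3=0, 9*3=27, 10*3=30 -> [12, 18, 0, 27, 30]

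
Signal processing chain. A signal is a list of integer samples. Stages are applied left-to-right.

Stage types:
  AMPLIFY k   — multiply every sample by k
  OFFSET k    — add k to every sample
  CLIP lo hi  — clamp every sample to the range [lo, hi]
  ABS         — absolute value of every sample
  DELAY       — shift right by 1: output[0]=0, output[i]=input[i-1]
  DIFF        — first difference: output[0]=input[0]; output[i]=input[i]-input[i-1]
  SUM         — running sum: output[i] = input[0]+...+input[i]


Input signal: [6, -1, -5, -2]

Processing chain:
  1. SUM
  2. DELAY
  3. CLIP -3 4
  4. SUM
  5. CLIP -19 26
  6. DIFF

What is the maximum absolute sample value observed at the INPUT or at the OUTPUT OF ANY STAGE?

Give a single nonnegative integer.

Answer: 8

Derivation:
Input: [6, -1, -5, -2] (max |s|=6)
Stage 1 (SUM): sum[0..0]=6, sum[0..1]=5, sum[0..2]=0, sum[0..3]=-2 -> [6, 5, 0, -2] (max |s|=6)
Stage 2 (DELAY): [0, 6, 5, 0] = [0, 6, 5, 0] -> [0, 6, 5, 0] (max |s|=6)
Stage 3 (CLIP -3 4): clip(0,-3,4)=0, clip(6,-3,4)=4, clip(5,-3,4)=4, clip(0,-3,4)=0 -> [0, 4, 4, 0] (max |s|=4)
Stage 4 (SUM): sum[0..0]=0, sum[0..1]=4, sum[0..2]=8, sum[0..3]=8 -> [0, 4, 8, 8] (max |s|=8)
Stage 5 (CLIP -19 26): clip(0,-19,26)=0, clip(4,-19,26)=4, clip(8,-19,26)=8, clip(8,-19,26)=8 -> [0, 4, 8, 8] (max |s|=8)
Stage 6 (DIFF): s[0]=0, 4-0=4, 8-4=4, 8-8=0 -> [0, 4, 4, 0] (max |s|=4)
Overall max amplitude: 8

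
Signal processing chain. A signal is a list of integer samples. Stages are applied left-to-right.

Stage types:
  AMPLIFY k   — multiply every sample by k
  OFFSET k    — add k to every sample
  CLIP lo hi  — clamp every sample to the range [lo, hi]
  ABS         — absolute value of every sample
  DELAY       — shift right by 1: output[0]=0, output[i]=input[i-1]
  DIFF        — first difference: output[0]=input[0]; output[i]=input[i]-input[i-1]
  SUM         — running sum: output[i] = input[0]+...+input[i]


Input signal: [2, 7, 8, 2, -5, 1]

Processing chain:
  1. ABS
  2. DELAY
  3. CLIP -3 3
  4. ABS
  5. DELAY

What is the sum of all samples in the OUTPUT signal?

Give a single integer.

Answer: 10

Derivation:
Input: [2, 7, 8, 2, -5, 1]
Stage 1 (ABS): |2|=2, |7|=7, |8|=8, |2|=2, |-5|=5, |1|=1 -> [2, 7, 8, 2, 5, 1]
Stage 2 (DELAY): [0, 2, 7, 8, 2, 5] = [0, 2, 7, 8, 2, 5] -> [0, 2, 7, 8, 2, 5]
Stage 3 (CLIP -3 3): clip(0,-3,3)=0, clip(2,-3,3)=2, clip(7,-3,3)=3, clip(8,-3,3)=3, clip(2,-3,3)=2, clip(5,-3,3)=3 -> [0, 2, 3, 3, 2, 3]
Stage 4 (ABS): |0|=0, |2|=2, |3|=3, |3|=3, |2|=2, |3|=3 -> [0, 2, 3, 3, 2, 3]
Stage 5 (DELAY): [0, 0, 2, 3, 3, 2] = [0, 0, 2, 3, 3, 2] -> [0, 0, 2, 3, 3, 2]
Output sum: 10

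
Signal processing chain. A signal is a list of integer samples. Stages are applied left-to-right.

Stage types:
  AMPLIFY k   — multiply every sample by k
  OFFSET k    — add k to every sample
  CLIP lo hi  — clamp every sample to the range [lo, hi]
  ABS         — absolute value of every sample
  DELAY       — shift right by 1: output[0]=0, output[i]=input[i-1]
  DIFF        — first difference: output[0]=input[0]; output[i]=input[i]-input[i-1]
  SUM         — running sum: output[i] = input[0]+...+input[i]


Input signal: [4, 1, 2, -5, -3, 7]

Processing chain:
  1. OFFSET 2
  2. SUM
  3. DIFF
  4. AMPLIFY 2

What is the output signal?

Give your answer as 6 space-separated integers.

Answer: 12 6 8 -6 -2 18

Derivation:
Input: [4, 1, 2, -5, -3, 7]
Stage 1 (OFFSET 2): 4+2=6, 1+2=3, 2+2=4, -5+2=-3, -3+2=-1, 7+2=9 -> [6, 3, 4, -3, -1, 9]
Stage 2 (SUM): sum[0..0]=6, sum[0..1]=9, sum[0..2]=13, sum[0..3]=10, sum[0..4]=9, sum[0..5]=18 -> [6, 9, 13, 10, 9, 18]
Stage 3 (DIFF): s[0]=6, 9-6=3, 13-9=4, 10-13=-3, 9-10=-1, 18-9=9 -> [6, 3, 4, -3, -1, 9]
Stage 4 (AMPLIFY 2): 6*2=12, 3*2=6, 4*2=8, -3*2=-6, -1*2=-2, 9*2=18 -> [12, 6, 8, -6, -2, 18]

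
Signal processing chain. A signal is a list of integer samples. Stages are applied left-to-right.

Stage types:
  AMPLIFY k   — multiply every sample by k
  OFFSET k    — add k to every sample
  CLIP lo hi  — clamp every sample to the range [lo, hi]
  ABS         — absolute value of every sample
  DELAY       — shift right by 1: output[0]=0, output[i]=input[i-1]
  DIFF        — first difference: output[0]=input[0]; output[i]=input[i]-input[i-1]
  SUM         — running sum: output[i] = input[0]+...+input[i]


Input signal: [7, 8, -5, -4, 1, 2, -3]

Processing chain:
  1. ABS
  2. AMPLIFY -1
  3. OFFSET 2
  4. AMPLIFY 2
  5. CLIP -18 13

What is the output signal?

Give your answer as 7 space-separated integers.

Input: [7, 8, -5, -4, 1, 2, -3]
Stage 1 (ABS): |7|=7, |8|=8, |-5|=5, |-4|=4, |1|=1, |2|=2, |-3|=3 -> [7, 8, 5, 4, 1, 2, 3]
Stage 2 (AMPLIFY -1): 7*-1=-7, 8*-1=-8, 5*-1=-5, 4*-1=-4, 1*-1=-1, 2*-1=-2, 3*-1=-3 -> [-7, -8, -5, -4, -1, -2, -3]
Stage 3 (OFFSET 2): -7+2=-5, -8+2=-6, -5+2=-3, -4+2=-2, -1+2=1, -2+2=0, -3+2=-1 -> [-5, -6, -3, -2, 1, 0, -1]
Stage 4 (AMPLIFY 2): -5*2=-10, -6*2=-12, -3*2=-6, -2*2=-4, 1*2=2, 0*2=0, -1*2=-2 -> [-10, -12, -6, -4, 2, 0, -2]
Stage 5 (CLIP -18 13): clip(-10,-18,13)=-10, clip(-12,-18,13)=-12, clip(-6,-18,13)=-6, clip(-4,-18,13)=-4, clip(2,-18,13)=2, clip(0,-18,13)=0, clip(-2,-18,13)=-2 -> [-10, -12, -6, -4, 2, 0, -2]

Answer: -10 -12 -6 -4 2 0 -2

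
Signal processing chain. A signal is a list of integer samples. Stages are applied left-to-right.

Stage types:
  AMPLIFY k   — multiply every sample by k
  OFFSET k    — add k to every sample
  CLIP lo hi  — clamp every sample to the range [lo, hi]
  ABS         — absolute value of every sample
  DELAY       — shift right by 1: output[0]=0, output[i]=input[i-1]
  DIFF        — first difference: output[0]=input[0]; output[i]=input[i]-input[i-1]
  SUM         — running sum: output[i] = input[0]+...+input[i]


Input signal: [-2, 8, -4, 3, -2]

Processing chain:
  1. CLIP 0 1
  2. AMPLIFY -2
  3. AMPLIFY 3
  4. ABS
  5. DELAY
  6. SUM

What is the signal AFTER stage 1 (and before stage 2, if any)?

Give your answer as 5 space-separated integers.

Answer: 0 1 0 1 0

Derivation:
Input: [-2, 8, -4, 3, -2]
Stage 1 (CLIP 0 1): clip(-2,0,1)=0, clip(8,0,1)=1, clip(-4,0,1)=0, clip(3,0,1)=1, clip(-2,0,1)=0 -> [0, 1, 0, 1, 0]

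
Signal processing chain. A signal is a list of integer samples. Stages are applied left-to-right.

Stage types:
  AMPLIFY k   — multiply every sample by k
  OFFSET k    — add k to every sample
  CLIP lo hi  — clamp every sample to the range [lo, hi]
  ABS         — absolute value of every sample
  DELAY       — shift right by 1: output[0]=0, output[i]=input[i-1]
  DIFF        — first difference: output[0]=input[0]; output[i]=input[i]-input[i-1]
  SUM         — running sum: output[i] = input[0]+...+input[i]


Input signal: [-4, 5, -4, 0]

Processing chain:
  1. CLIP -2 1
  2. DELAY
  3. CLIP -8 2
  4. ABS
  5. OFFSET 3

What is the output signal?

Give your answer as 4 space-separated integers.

Input: [-4, 5, -4, 0]
Stage 1 (CLIP -2 1): clip(-4,-2,1)=-2, clip(5,-2,1)=1, clip(-4,-2,1)=-2, clip(0,-2,1)=0 -> [-2, 1, -2, 0]
Stage 2 (DELAY): [0, -2, 1, -2] = [0, -2, 1, -2] -> [0, -2, 1, -2]
Stage 3 (CLIP -8 2): clip(0,-8,2)=0, clip(-2,-8,2)=-2, clip(1,-8,2)=1, clip(-2,-8,2)=-2 -> [0, -2, 1, -2]
Stage 4 (ABS): |0|=0, |-2|=2, |1|=1, |-2|=2 -> [0, 2, 1, 2]
Stage 5 (OFFSET 3): 0+3=3, 2+3=5, 1+3=4, 2+3=5 -> [3, 5, 4, 5]

Answer: 3 5 4 5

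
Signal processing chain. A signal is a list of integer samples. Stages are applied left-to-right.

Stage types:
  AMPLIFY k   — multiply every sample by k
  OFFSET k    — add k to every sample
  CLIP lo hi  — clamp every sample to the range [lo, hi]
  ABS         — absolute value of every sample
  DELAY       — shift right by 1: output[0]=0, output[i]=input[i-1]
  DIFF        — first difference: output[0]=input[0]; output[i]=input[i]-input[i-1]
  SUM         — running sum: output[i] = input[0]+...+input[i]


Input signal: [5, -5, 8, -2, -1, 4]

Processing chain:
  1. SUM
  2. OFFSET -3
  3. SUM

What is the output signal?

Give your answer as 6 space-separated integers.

Answer: 2 -1 4 7 9 15

Derivation:
Input: [5, -5, 8, -2, -1, 4]
Stage 1 (SUM): sum[0..0]=5, sum[0..1]=0, sum[0..2]=8, sum[0..3]=6, sum[0..4]=5, sum[0..5]=9 -> [5, 0, 8, 6, 5, 9]
Stage 2 (OFFSET -3): 5+-3=2, 0+-3=-3, 8+-3=5, 6+-3=3, 5+-3=2, 9+-3=6 -> [2, -3, 5, 3, 2, 6]
Stage 3 (SUM): sum[0..0]=2, sum[0..1]=-1, sum[0..2]=4, sum[0..3]=7, sum[0..4]=9, sum[0..5]=15 -> [2, -1, 4, 7, 9, 15]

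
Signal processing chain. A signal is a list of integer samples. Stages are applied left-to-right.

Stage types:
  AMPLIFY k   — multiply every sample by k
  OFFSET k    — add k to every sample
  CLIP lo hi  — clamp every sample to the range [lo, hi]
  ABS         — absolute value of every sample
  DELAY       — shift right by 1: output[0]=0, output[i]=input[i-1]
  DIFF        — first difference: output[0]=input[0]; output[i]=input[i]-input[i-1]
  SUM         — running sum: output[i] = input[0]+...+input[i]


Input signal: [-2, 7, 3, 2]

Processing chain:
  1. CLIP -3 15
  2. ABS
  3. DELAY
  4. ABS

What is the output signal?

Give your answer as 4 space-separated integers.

Input: [-2, 7, 3, 2]
Stage 1 (CLIP -3 15): clip(-2,-3,15)=-2, clip(7,-3,15)=7, clip(3,-3,15)=3, clip(2,-3,15)=2 -> [-2, 7, 3, 2]
Stage 2 (ABS): |-2|=2, |7|=7, |3|=3, |2|=2 -> [2, 7, 3, 2]
Stage 3 (DELAY): [0, 2, 7, 3] = [0, 2, 7, 3] -> [0, 2, 7, 3]
Stage 4 (ABS): |0|=0, |2|=2, |7|=7, |3|=3 -> [0, 2, 7, 3]

Answer: 0 2 7 3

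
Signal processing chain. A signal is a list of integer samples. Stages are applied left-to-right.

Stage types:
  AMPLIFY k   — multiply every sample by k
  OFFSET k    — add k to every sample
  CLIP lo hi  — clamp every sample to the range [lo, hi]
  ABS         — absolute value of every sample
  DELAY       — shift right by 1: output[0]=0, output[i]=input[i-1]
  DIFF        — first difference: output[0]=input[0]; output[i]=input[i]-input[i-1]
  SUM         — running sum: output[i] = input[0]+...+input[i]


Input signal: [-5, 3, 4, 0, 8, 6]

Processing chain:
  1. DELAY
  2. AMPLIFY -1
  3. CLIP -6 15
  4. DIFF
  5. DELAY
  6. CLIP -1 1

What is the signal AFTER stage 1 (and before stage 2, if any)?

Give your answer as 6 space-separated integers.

Input: [-5, 3, 4, 0, 8, 6]
Stage 1 (DELAY): [0, -5, 3, 4, 0, 8] = [0, -5, 3, 4, 0, 8] -> [0, -5, 3, 4, 0, 8]

Answer: 0 -5 3 4 0 8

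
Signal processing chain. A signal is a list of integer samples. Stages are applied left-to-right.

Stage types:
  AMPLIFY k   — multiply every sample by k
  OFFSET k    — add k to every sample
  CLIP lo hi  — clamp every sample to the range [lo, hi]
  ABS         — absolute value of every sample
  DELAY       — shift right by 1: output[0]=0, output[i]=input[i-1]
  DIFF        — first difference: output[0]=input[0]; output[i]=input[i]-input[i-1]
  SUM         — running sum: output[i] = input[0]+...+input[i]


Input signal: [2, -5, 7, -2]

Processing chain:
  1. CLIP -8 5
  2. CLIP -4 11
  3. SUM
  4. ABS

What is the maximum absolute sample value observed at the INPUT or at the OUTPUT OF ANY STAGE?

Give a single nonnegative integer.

Input: [2, -5, 7, -2] (max |s|=7)
Stage 1 (CLIP -8 5): clip(2,-8,5)=2, clip(-5,-8,5)=-5, clip(7,-8,5)=5, clip(-2,-8,5)=-2 -> [2, -5, 5, -2] (max |s|=5)
Stage 2 (CLIP -4 11): clip(2,-4,11)=2, clip(-5,-4,11)=-4, clip(5,-4,11)=5, clip(-2,-4,11)=-2 -> [2, -4, 5, -2] (max |s|=5)
Stage 3 (SUM): sum[0..0]=2, sum[0..1]=-2, sum[0..2]=3, sum[0..3]=1 -> [2, -2, 3, 1] (max |s|=3)
Stage 4 (ABS): |2|=2, |-2|=2, |3|=3, |1|=1 -> [2, 2, 3, 1] (max |s|=3)
Overall max amplitude: 7

Answer: 7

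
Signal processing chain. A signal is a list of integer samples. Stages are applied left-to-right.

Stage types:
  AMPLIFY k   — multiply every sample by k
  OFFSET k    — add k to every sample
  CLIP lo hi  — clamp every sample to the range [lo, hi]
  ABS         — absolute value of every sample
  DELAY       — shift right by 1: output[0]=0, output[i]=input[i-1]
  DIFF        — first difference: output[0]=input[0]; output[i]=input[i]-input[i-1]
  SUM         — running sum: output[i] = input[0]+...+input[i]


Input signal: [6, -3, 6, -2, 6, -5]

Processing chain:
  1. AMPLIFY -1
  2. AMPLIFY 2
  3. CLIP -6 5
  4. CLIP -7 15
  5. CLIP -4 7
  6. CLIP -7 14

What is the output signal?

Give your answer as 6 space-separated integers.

Answer: -4 5 -4 4 -4 5

Derivation:
Input: [6, -3, 6, -2, 6, -5]
Stage 1 (AMPLIFY -1): 6*-1=-6, -3*-1=3, 6*-1=-6, -2*-1=2, 6*-1=-6, -5*-1=5 -> [-6, 3, -6, 2, -6, 5]
Stage 2 (AMPLIFY 2): -6*2=-12, 3*2=6, -6*2=-12, 2*2=4, -6*2=-12, 5*2=10 -> [-12, 6, -12, 4, -12, 10]
Stage 3 (CLIP -6 5): clip(-12,-6,5)=-6, clip(6,-6,5)=5, clip(-12,-6,5)=-6, clip(4,-6,5)=4, clip(-12,-6,5)=-6, clip(10,-6,5)=5 -> [-6, 5, -6, 4, -6, 5]
Stage 4 (CLIP -7 15): clip(-6,-7,15)=-6, clip(5,-7,15)=5, clip(-6,-7,15)=-6, clip(4,-7,15)=4, clip(-6,-7,15)=-6, clip(5,-7,15)=5 -> [-6, 5, -6, 4, -6, 5]
Stage 5 (CLIP -4 7): clip(-6,-4,7)=-4, clip(5,-4,7)=5, clip(-6,-4,7)=-4, clip(4,-4,7)=4, clip(-6,-4,7)=-4, clip(5,-4,7)=5 -> [-4, 5, -4, 4, -4, 5]
Stage 6 (CLIP -7 14): clip(-4,-7,14)=-4, clip(5,-7,14)=5, clip(-4,-7,14)=-4, clip(4,-7,14)=4, clip(-4,-7,14)=-4, clip(5,-7,14)=5 -> [-4, 5, -4, 4, -4, 5]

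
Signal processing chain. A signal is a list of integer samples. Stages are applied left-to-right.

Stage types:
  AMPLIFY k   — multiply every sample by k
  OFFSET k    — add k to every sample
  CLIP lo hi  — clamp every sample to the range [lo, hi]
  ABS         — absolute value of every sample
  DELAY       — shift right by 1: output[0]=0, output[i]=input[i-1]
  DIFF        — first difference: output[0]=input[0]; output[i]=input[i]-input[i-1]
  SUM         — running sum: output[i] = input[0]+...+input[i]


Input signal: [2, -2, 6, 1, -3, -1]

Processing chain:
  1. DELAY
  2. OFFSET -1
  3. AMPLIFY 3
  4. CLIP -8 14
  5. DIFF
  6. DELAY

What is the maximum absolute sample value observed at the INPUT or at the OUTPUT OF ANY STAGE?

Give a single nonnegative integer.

Answer: 22

Derivation:
Input: [2, -2, 6, 1, -3, -1] (max |s|=6)
Stage 1 (DELAY): [0, 2, -2, 6, 1, -3] = [0, 2, -2, 6, 1, -3] -> [0, 2, -2, 6, 1, -3] (max |s|=6)
Stage 2 (OFFSET -1): 0+-1=-1, 2+-1=1, -2+-1=-3, 6+-1=5, 1+-1=0, -3+-1=-4 -> [-1, 1, -3, 5, 0, -4] (max |s|=5)
Stage 3 (AMPLIFY 3): -1*3=-3, 1*3=3, -3*3=-9, 5*3=15, 0*3=0, -4*3=-12 -> [-3, 3, -9, 15, 0, -12] (max |s|=15)
Stage 4 (CLIP -8 14): clip(-3,-8,14)=-3, clip(3,-8,14)=3, clip(-9,-8,14)=-8, clip(15,-8,14)=14, clip(0,-8,14)=0, clip(-12,-8,14)=-8 -> [-3, 3, -8, 14, 0, -8] (max |s|=14)
Stage 5 (DIFF): s[0]=-3, 3--3=6, -8-3=-11, 14--8=22, 0-14=-14, -8-0=-8 -> [-3, 6, -11, 22, -14, -8] (max |s|=22)
Stage 6 (DELAY): [0, -3, 6, -11, 22, -14] = [0, -3, 6, -11, 22, -14] -> [0, -3, 6, -11, 22, -14] (max |s|=22)
Overall max amplitude: 22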